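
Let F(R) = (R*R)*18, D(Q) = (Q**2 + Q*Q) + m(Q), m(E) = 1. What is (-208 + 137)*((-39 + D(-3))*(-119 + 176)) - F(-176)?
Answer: -476628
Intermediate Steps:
D(Q) = 1 + 2*Q**2 (D(Q) = (Q**2 + Q*Q) + 1 = (Q**2 + Q**2) + 1 = 2*Q**2 + 1 = 1 + 2*Q**2)
F(R) = 18*R**2 (F(R) = R**2*18 = 18*R**2)
(-208 + 137)*((-39 + D(-3))*(-119 + 176)) - F(-176) = (-208 + 137)*((-39 + (1 + 2*(-3)**2))*(-119 + 176)) - 18*(-176)**2 = -71*(-39 + (1 + 2*9))*57 - 18*30976 = -71*(-39 + (1 + 18))*57 - 1*557568 = -71*(-39 + 19)*57 - 557568 = -(-1420)*57 - 557568 = -71*(-1140) - 557568 = 80940 - 557568 = -476628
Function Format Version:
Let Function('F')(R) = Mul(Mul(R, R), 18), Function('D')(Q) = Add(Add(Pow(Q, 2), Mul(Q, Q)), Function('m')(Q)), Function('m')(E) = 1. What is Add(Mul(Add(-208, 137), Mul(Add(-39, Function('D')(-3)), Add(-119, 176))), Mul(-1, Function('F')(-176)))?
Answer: -476628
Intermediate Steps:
Function('D')(Q) = Add(1, Mul(2, Pow(Q, 2))) (Function('D')(Q) = Add(Add(Pow(Q, 2), Mul(Q, Q)), 1) = Add(Add(Pow(Q, 2), Pow(Q, 2)), 1) = Add(Mul(2, Pow(Q, 2)), 1) = Add(1, Mul(2, Pow(Q, 2))))
Function('F')(R) = Mul(18, Pow(R, 2)) (Function('F')(R) = Mul(Pow(R, 2), 18) = Mul(18, Pow(R, 2)))
Add(Mul(Add(-208, 137), Mul(Add(-39, Function('D')(-3)), Add(-119, 176))), Mul(-1, Function('F')(-176))) = Add(Mul(Add(-208, 137), Mul(Add(-39, Add(1, Mul(2, Pow(-3, 2)))), Add(-119, 176))), Mul(-1, Mul(18, Pow(-176, 2)))) = Add(Mul(-71, Mul(Add(-39, Add(1, Mul(2, 9))), 57)), Mul(-1, Mul(18, 30976))) = Add(Mul(-71, Mul(Add(-39, Add(1, 18)), 57)), Mul(-1, 557568)) = Add(Mul(-71, Mul(Add(-39, 19), 57)), -557568) = Add(Mul(-71, Mul(-20, 57)), -557568) = Add(Mul(-71, -1140), -557568) = Add(80940, -557568) = -476628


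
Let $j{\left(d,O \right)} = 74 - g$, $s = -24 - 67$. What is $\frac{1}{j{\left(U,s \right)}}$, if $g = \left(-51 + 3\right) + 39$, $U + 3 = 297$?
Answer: $\frac{1}{83} \approx 0.012048$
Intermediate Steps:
$U = 294$ ($U = -3 + 297 = 294$)
$s = -91$ ($s = -24 - 67 = -91$)
$g = -9$ ($g = -48 + 39 = -9$)
$j{\left(d,O \right)} = 83$ ($j{\left(d,O \right)} = 74 - -9 = 74 + 9 = 83$)
$\frac{1}{j{\left(U,s \right)}} = \frac{1}{83}$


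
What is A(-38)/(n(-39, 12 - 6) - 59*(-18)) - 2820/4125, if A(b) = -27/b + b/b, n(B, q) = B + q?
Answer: -7333301/10753050 ≈ -0.68197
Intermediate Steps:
A(b) = 1 - 27/b (A(b) = -27/b + 1 = 1 - 27/b)
A(-38)/(n(-39, 12 - 6) - 59*(-18)) - 2820/4125 = ((-27 - 38)/(-38))/((-39 + (12 - 6)) - 59*(-18)) - 2820/4125 = (-1/38*(-65))/((-39 + 6) + 1062) - 2820*1/4125 = 65/(38*(-33 + 1062)) - 188/275 = (65/38)/1029 - 188/275 = (65/38)*(1/1029) - 188/275 = 65/39102 - 188/275 = -7333301/10753050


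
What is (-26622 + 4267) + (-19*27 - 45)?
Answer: -22913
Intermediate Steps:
(-26622 + 4267) + (-19*27 - 45) = -22355 + (-513 - 45) = -22355 - 558 = -22913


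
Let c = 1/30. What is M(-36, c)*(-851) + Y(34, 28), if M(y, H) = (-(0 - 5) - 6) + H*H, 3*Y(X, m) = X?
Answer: 775249/900 ≈ 861.39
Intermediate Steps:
Y(X, m) = X/3
c = 1/30 ≈ 0.033333
M(y, H) = -1 + H**2 (M(y, H) = (-1*(-5) - 6) + H**2 = (5 - 6) + H**2 = -1 + H**2)
M(-36, c)*(-851) + Y(34, 28) = (-1 + (1/30)**2)*(-851) + (1/3)*34 = (-1 + 1/900)*(-851) + 34/3 = -899/900*(-851) + 34/3 = 765049/900 + 34/3 = 775249/900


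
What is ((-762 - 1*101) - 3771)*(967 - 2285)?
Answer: 6107612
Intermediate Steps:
((-762 - 1*101) - 3771)*(967 - 2285) = ((-762 - 101) - 3771)*(-1318) = (-863 - 3771)*(-1318) = -4634*(-1318) = 6107612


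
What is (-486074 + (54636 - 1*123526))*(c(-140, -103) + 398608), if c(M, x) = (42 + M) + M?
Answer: -221081008680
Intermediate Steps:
c(M, x) = 42 + 2*M
(-486074 + (54636 - 1*123526))*(c(-140, -103) + 398608) = (-486074 + (54636 - 1*123526))*((42 + 2*(-140)) + 398608) = (-486074 + (54636 - 123526))*((42 - 280) + 398608) = (-486074 - 68890)*(-238 + 398608) = -554964*398370 = -221081008680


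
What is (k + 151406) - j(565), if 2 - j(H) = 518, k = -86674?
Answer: 65248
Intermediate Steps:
j(H) = -516 (j(H) = 2 - 1*518 = 2 - 518 = -516)
(k + 151406) - j(565) = (-86674 + 151406) - 1*(-516) = 64732 + 516 = 65248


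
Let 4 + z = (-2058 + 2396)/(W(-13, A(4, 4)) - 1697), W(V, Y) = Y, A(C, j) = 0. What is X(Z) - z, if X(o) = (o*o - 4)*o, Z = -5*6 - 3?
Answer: -60753959/1697 ≈ -35801.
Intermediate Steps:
Z = -33 (Z = -30 - 3 = -33)
z = -7126/1697 (z = -4 + (-2058 + 2396)/(0 - 1697) = -4 + 338/(-1697) = -4 + 338*(-1/1697) = -4 - 338/1697 = -7126/1697 ≈ -4.1992)
X(o) = o*(-4 + o**2) (X(o) = (o**2 - 4)*o = (-4 + o**2)*o = o*(-4 + o**2))
X(Z) - z = -33*(-4 + (-33)**2) - 1*(-7126/1697) = -33*(-4 + 1089) + 7126/1697 = -33*1085 + 7126/1697 = -35805 + 7126/1697 = -60753959/1697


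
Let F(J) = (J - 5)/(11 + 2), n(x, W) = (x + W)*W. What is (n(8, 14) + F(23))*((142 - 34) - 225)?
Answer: -36198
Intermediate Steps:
n(x, W) = W*(W + x) (n(x, W) = (W + x)*W = W*(W + x))
F(J) = -5/13 + J/13 (F(J) = (-5 + J)/13 = (-5 + J)*(1/13) = -5/13 + J/13)
(n(8, 14) + F(23))*((142 - 34) - 225) = (14*(14 + 8) + (-5/13 + (1/13)*23))*((142 - 34) - 225) = (14*22 + (-5/13 + 23/13))*(108 - 225) = (308 + 18/13)*(-117) = (4022/13)*(-117) = -36198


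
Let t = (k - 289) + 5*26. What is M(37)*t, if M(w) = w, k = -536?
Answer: -25715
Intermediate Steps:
t = -695 (t = (-536 - 289) + 5*26 = -825 + 130 = -695)
M(37)*t = 37*(-695) = -25715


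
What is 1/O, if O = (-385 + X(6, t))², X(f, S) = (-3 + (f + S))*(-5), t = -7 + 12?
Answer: 1/180625 ≈ 5.5363e-6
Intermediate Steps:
t = 5
X(f, S) = 15 - 5*S - 5*f (X(f, S) = (-3 + (S + f))*(-5) = (-3 + S + f)*(-5) = 15 - 5*S - 5*f)
O = 180625 (O = (-385 + (15 - 5*5 - 5*6))² = (-385 + (15 - 25 - 30))² = (-385 - 40)² = (-425)² = 180625)
1/O = 1/180625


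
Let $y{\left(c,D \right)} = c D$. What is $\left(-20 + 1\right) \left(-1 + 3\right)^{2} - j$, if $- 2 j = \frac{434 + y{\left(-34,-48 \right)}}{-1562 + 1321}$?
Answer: $- \frac{19349}{241} \approx -80.286$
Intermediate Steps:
$y{\left(c,D \right)} = D c$
$j = \frac{1033}{241}$ ($j = - \frac{\left(434 - -1632\right) \frac{1}{-1562 + 1321}}{2} = - \frac{\left(434 + 1632\right) \frac{1}{-241}}{2} = - \frac{2066 \left(- \frac{1}{241}\right)}{2} = \left(- \frac{1}{2}\right) \left(- \frac{2066}{241}\right) = \frac{1033}{241} \approx 4.2863$)
$\left(-20 + 1\right) \left(-1 + 3\right)^{2} - j = \left(-20 + 1\right) \left(-1 + 3\right)^{2} - \frac{1033}{241} = - 19 \cdot 2^{2} - \frac{1033}{241} = \left(-19\right) 4 - \frac{1033}{241} = -76 - \frac{1033}{241} = - \frac{19349}{241}$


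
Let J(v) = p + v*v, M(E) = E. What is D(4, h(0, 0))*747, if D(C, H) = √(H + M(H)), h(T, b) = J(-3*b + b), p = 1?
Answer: 747*√2 ≈ 1056.4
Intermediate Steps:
J(v) = 1 + v² (J(v) = 1 + v*v = 1 + v²)
h(T, b) = 1 + 4*b² (h(T, b) = 1 + (-3*b + b)² = 1 + (-2*b)² = 1 + 4*b²)
D(C, H) = √2*√H (D(C, H) = √(H + H) = √(2*H) = √2*√H)
D(4, h(0, 0))*747 = (√2*√(1 + 4*0²))*747 = (√2*√(1 + 4*0))*747 = (√2*√(1 + 0))*747 = (√2*√1)*747 = (√2*1)*747 = √2*747 = 747*√2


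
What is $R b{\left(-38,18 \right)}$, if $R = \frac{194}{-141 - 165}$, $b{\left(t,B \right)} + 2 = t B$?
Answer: $\frac{66542}{153} \approx 434.92$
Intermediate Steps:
$b{\left(t,B \right)} = -2 + B t$ ($b{\left(t,B \right)} = -2 + t B = -2 + B t$)
$R = - \frac{97}{153}$ ($R = \frac{194}{-306} = 194 \left(- \frac{1}{306}\right) = - \frac{97}{153} \approx -0.63399$)
$R b{\left(-38,18 \right)} = - \frac{97 \left(-2 + 18 \left(-38\right)\right)}{153} = - \frac{97 \left(-2 - 684\right)}{153} = \left(- \frac{97}{153}\right) \left(-686\right) = \frac{66542}{153}$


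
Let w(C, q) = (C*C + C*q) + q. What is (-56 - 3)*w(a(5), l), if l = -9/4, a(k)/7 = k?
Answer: -67496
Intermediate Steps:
a(k) = 7*k
l = -9/4 (l = -9*¼ = -9/4 ≈ -2.2500)
w(C, q) = q + C² + C*q (w(C, q) = (C² + C*q) + q = q + C² + C*q)
(-56 - 3)*w(a(5), l) = (-56 - 3)*(-9/4 + (7*5)² + (7*5)*(-9/4)) = -59*(-9/4 + 35² + 35*(-9/4)) = -59*(-9/4 + 1225 - 315/4) = -59*1144 = -67496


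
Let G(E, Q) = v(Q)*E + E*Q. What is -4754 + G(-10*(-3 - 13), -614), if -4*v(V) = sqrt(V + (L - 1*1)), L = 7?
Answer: -102994 - 160*I*sqrt(38) ≈ -1.0299e+5 - 986.31*I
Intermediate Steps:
v(V) = -sqrt(6 + V)/4 (v(V) = -sqrt(V + (7 - 1*1))/4 = -sqrt(V + (7 - 1))/4 = -sqrt(V + 6)/4 = -sqrt(6 + V)/4)
G(E, Q) = E*Q - E*sqrt(6 + Q)/4 (G(E, Q) = (-sqrt(6 + Q)/4)*E + E*Q = -E*sqrt(6 + Q)/4 + E*Q = E*Q - E*sqrt(6 + Q)/4)
-4754 + G(-10*(-3 - 13), -614) = -4754 + (-10*(-3 - 13))*(-sqrt(6 - 614) + 4*(-614))/4 = -4754 + (-10*(-16))*(-sqrt(-608) - 2456)/4 = -4754 + (1/4)*160*(-4*I*sqrt(38) - 2456) = -4754 + (1/4)*160*(-2456 - 4*I*sqrt(38)) = -4754 + (-98240 - 160*I*sqrt(38)) = -102994 - 160*I*sqrt(38)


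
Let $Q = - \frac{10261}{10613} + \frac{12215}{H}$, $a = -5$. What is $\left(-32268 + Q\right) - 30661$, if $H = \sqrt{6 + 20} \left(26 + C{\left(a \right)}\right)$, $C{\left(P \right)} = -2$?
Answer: $- \frac{667875738}{10613} + \frac{12215 \sqrt{26}}{624} \approx -62830.0$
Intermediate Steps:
$H = 24 \sqrt{26}$ ($H = \sqrt{6 + 20} \left(26 - 2\right) = \sqrt{26} \cdot 24 = 24 \sqrt{26} \approx 122.38$)
$Q = - \frac{10261}{10613} + \frac{12215 \sqrt{26}}{624}$ ($Q = - \frac{10261}{10613} + \frac{12215}{24 \sqrt{26}} = \left(-10261\right) \frac{1}{10613} + 12215 \frac{\sqrt{26}}{624} = - \frac{10261}{10613} + \frac{12215 \sqrt{26}}{624} \approx 98.848$)
$\left(-32268 + Q\right) - 30661 = \left(-32268 - \left(\frac{10261}{10613} - \frac{12215 \sqrt{26}}{624}\right)\right) - 30661 = \left(- \frac{342470545}{10613} + \frac{12215 \sqrt{26}}{624}\right) - 30661 = - \frac{667875738}{10613} + \frac{12215 \sqrt{26}}{624}$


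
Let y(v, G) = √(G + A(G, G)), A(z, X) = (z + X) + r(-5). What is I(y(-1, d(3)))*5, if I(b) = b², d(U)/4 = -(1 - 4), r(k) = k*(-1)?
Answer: 205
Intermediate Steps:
r(k) = -k
d(U) = 12 (d(U) = 4*(-(1 - 4)) = 4*(-1*(-3)) = 4*3 = 12)
A(z, X) = 5 + X + z (A(z, X) = (z + X) - 1*(-5) = (X + z) + 5 = 5 + X + z)
y(v, G) = √(5 + 3*G) (y(v, G) = √(G + (5 + G + G)) = √(G + (5 + 2*G)) = √(5 + 3*G))
I(y(-1, d(3)))*5 = (√(5 + 3*12))²*5 = (√(5 + 36))²*5 = (√41)²*5 = 41*5 = 205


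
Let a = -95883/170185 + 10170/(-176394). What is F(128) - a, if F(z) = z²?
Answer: 81976663592852/5003268815 ≈ 16385.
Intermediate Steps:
a = -3107327892/5003268815 (a = -95883*1/170185 + 10170*(-1/176394) = -95883/170185 - 1695/29399 = -3107327892/5003268815 ≈ -0.62106)
F(128) - a = 128² - 1*(-3107327892/5003268815) = 16384 + 3107327892/5003268815 = 81976663592852/5003268815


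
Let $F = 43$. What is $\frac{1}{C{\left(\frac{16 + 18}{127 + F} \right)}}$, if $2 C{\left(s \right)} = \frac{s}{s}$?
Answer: $2$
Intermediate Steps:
$C{\left(s \right)} = \frac{1}{2}$ ($C{\left(s \right)} = \frac{s \frac{1}{s}}{2} = \frac{1}{2} \cdot 1 = \frac{1}{2}$)
$\frac{1}{C{\left(\frac{16 + 18}{127 + F} \right)}} = \frac{1}{\frac{1}{2}} = 2$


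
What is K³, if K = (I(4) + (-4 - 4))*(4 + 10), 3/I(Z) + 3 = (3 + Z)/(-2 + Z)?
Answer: -21952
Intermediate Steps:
I(Z) = 3/(-3 + (3 + Z)/(-2 + Z))
K = -28 (K = (3*(2 - 1*4)/(-9 + 2*4) + (-4 - 4))*(4 + 10) = (3*(2 - 4)/(-9 + 8) - 8)*14 = (3*(-2)/(-1) - 8)*14 = (3*(-1)*(-2) - 8)*14 = (6 - 8)*14 = -2*14 = -28)
K³ = (-28)³ = -21952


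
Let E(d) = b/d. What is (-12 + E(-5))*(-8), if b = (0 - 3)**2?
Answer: 552/5 ≈ 110.40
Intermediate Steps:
b = 9 (b = (-3)**2 = 9)
E(d) = 9/d
(-12 + E(-5))*(-8) = (-12 + 9/(-5))*(-8) = (-12 + 9*(-1/5))*(-8) = (-12 - 9/5)*(-8) = -69/5*(-8) = 552/5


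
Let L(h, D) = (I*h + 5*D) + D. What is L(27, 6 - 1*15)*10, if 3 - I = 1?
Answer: 0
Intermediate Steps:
I = 2 (I = 3 - 1*1 = 3 - 1 = 2)
L(h, D) = 2*h + 6*D (L(h, D) = (2*h + 5*D) + D = 2*h + 6*D)
L(27, 6 - 1*15)*10 = (2*27 + 6*(6 - 1*15))*10 = (54 + 6*(6 - 15))*10 = (54 + 6*(-9))*10 = (54 - 54)*10 = 0*10 = 0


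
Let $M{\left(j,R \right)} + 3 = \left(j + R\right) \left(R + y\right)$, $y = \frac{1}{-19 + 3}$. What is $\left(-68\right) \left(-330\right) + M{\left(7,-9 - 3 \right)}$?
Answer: $\frac{359957}{16} \approx 22497.0$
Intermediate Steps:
$y = - \frac{1}{16}$ ($y = \frac{1}{-16} = - \frac{1}{16} \approx -0.0625$)
$M{\left(j,R \right)} = -3 + \left(- \frac{1}{16} + R\right) \left(R + j\right)$ ($M{\left(j,R \right)} = -3 + \left(j + R\right) \left(R - \frac{1}{16}\right) = -3 + \left(R + j\right) \left(- \frac{1}{16} + R\right) = -3 + \left(- \frac{1}{16} + R\right) \left(R + j\right)$)
$\left(-68\right) \left(-330\right) + M{\left(7,-9 - 3 \right)} = \left(-68\right) \left(-330\right) - \left(\frac{55}{16} - \left(-9 - 3\right)^{2} + \frac{-9 - 3}{16} - \left(-9 - 3\right) 7\right) = 22440 - \left(\frac{55}{16} - \left(-9 - 3\right)^{2} + \frac{-9 - 3}{16} - \left(-9 - 3\right) 7\right) = 22440 - \left(\frac{1387}{16} - 144\right) = 22440 - - \frac{917}{16} = 22440 + \frac{917}{16} = \frac{359957}{16}$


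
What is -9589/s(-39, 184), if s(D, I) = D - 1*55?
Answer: 9589/94 ≈ 102.01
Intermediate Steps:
s(D, I) = -55 + D (s(D, I) = D - 55 = -55 + D)
-9589/s(-39, 184) = -9589/(-55 - 39) = -9589/(-94) = -9589*(-1/94) = 9589/94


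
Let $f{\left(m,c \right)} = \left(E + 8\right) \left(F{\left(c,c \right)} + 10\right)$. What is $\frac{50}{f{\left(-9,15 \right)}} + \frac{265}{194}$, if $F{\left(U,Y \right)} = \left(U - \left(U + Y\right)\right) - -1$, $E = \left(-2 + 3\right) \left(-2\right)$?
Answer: $- \frac{835}{1164} \approx -0.71735$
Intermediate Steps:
$E = -2$ ($E = 1 \left(-2\right) = -2$)
$F{\left(U,Y \right)} = 1 - Y$ ($F{\left(U,Y \right)} = \left(U - \left(U + Y\right)\right) + 1 = - Y + 1 = 1 - Y$)
$f{\left(m,c \right)} = 66 - 6 c$ ($f{\left(m,c \right)} = \left(-2 + 8\right) \left(\left(1 - c\right) + 10\right) = 6 \left(11 - c\right) = 66 - 6 c$)
$\frac{50}{f{\left(-9,15 \right)}} + \frac{265}{194} = \frac{50}{66 - 90} + \frac{265}{194} = \frac{50}{66 - 90} + 265 \cdot \frac{1}{194} = \frac{50}{-24} + \frac{265}{194} = 50 \left(- \frac{1}{24}\right) + \frac{265}{194} = - \frac{25}{12} + \frac{265}{194} = - \frac{835}{1164}$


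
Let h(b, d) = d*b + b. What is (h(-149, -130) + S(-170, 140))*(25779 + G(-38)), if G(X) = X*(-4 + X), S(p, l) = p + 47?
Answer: 522807750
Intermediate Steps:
h(b, d) = b + b*d (h(b, d) = b*d + b = b + b*d)
S(p, l) = 47 + p
(h(-149, -130) + S(-170, 140))*(25779 + G(-38)) = (-149*(1 - 130) + (47 - 170))*(25779 - 38*(-4 - 38)) = (-149*(-129) - 123)*(25779 - 38*(-42)) = (19221 - 123)*(25779 + 1596) = 19098*27375 = 522807750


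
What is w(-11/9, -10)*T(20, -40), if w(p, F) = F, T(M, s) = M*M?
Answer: -4000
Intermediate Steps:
T(M, s) = M²
w(-11/9, -10)*T(20, -40) = -10*20² = -10*400 = -4000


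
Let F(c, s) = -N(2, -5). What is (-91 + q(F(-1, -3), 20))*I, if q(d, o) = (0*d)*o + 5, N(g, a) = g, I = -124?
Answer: 10664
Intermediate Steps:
F(c, s) = -2 (F(c, s) = -1*2 = -2)
q(d, o) = 5 (q(d, o) = 0*o + 5 = 0 + 5 = 5)
(-91 + q(F(-1, -3), 20))*I = (-91 + 5)*(-124) = -86*(-124) = 10664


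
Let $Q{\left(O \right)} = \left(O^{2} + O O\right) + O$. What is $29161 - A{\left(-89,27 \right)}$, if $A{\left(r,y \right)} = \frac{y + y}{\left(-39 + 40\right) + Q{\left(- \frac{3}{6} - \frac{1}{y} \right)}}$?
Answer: $\frac{11032336}{379} \approx 29109.0$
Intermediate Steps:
$Q{\left(O \right)} = O + 2 O^{2}$ ($Q{\left(O \right)} = \left(O^{2} + O^{2}\right) + O = 2 O^{2} + O = O + 2 O^{2}$)
$A{\left(r,y \right)} = \frac{2 y}{1 - \frac{2 \left(- \frac{1}{2} - \frac{1}{y}\right)}{y}}$ ($A{\left(r,y \right)} = \frac{y + y}{\left(-39 + 40\right) + \left(- \frac{3}{6} - \frac{1}{y}\right) \left(1 + 2 \left(- \frac{3}{6} - \frac{1}{y}\right)\right)} = \frac{2 y}{1 + \left(\left(-3\right) \frac{1}{6} - \frac{1}{y}\right) \left(1 + 2 \left(\left(-3\right) \frac{1}{6} - \frac{1}{y}\right)\right)} = \frac{2 y}{1 + \left(- \frac{1}{2} - \frac{1}{y}\right) \left(1 + 2 \left(- \frac{1}{2} - \frac{1}{y}\right)\right)} = \frac{2 y}{1 + \left(- \frac{1}{2} - \frac{1}{y}\right) \left(1 - \left(1 + \frac{2}{y}\right)\right)} = \frac{2 y}{1 + \left(- \frac{1}{2} - \frac{1}{y}\right) \left(- \frac{2}{y}\right)} = \frac{2 y}{1 - \frac{2 \left(- \frac{1}{2} - \frac{1}{y}\right)}{y}}$)
$29161 - A{\left(-89,27 \right)} = 29161 - \frac{2 \cdot 27^{3}}{2 + 27 + 27^{2}} = 29161 - 2 \cdot 19683 \frac{1}{2 + 27 + 729} = 29161 - 2 \cdot 19683 \cdot \frac{1}{758} = 29161 - \frac{19683}{379} = \frac{11032336}{379}$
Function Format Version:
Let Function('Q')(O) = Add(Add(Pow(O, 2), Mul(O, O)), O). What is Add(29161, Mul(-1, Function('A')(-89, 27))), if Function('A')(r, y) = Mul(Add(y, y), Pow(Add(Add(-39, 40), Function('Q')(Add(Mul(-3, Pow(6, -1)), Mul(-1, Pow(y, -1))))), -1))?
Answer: Rational(11032336, 379) ≈ 29109.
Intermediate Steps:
Function('Q')(O) = Add(O, Mul(2, Pow(O, 2))) (Function('Q')(O) = Add(Add(Pow(O, 2), Pow(O, 2)), O) = Add(Mul(2, Pow(O, 2)), O) = Add(O, Mul(2, Pow(O, 2))))
Function('A')(r, y) = Mul(2, y, Pow(Add(1, Mul(-2, Pow(y, -1), Add(Rational(-1, 2), Mul(-1, Pow(y, -1))))), -1)) (Function('A')(r, y) = Mul(Add(y, y), Pow(Add(Add(-39, 40), Mul(Add(Mul(-3, Pow(6, -1)), Mul(-1, Pow(y, -1))), Add(1, Mul(2, Add(Mul(-3, Pow(6, -1)), Mul(-1, Pow(y, -1))))))), -1)) = Mul(Mul(2, y), Pow(Add(1, Mul(Add(Mul(-3, Rational(1, 6)), Mul(-1, Pow(y, -1))), Add(1, Mul(2, Add(Mul(-3, Rational(1, 6)), Mul(-1, Pow(y, -1))))))), -1)) = Mul(Mul(2, y), Pow(Add(1, Mul(Add(Rational(-1, 2), Mul(-1, Pow(y, -1))), Add(1, Mul(2, Add(Rational(-1, 2), Mul(-1, Pow(y, -1))))))), -1)) = Mul(Mul(2, y), Pow(Add(1, Mul(Add(Rational(-1, 2), Mul(-1, Pow(y, -1))), Add(1, Add(-1, Mul(-2, Pow(y, -1)))))), -1)) = Mul(Mul(2, y), Pow(Add(1, Mul(Add(Rational(-1, 2), Mul(-1, Pow(y, -1))), Mul(-2, Pow(y, -1)))), -1)) = Mul(Mul(2, y), Pow(Add(1, Mul(-2, Pow(y, -1), Add(Rational(-1, 2), Mul(-1, Pow(y, -1))))), -1)) = Mul(2, y, Pow(Add(1, Mul(-2, Pow(y, -1), Add(Rational(-1, 2), Mul(-1, Pow(y, -1))))), -1)))
Add(29161, Mul(-1, Function('A')(-89, 27))) = Add(29161, Mul(-1, Mul(2, Pow(27, 3), Pow(Add(2, 27, Pow(27, 2)), -1)))) = Add(29161, Mul(-1, Mul(2, 19683, Pow(Add(2, 27, 729), -1)))) = Add(29161, Mul(-1, Mul(2, 19683, Pow(758, -1)))) = Add(29161, Mul(-1, Mul(2, 19683, Rational(1, 758)))) = Add(29161, Mul(-1, Rational(19683, 379))) = Add(29161, Rational(-19683, 379)) = Rational(11032336, 379)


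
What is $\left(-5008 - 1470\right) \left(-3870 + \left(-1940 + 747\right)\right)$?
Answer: $32798114$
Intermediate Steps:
$\left(-5008 - 1470\right) \left(-3870 + \left(-1940 + 747\right)\right) = - 6478 \left(-3870 - 1193\right) = \left(-6478\right) \left(-5063\right) = 32798114$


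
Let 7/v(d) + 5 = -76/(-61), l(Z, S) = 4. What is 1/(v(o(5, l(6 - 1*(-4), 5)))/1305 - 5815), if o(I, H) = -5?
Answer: -298845/1737784102 ≈ -0.00017197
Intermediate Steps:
v(d) = -427/229 (v(d) = 7/(-5 - 76/(-61)) = 7/(-5 - 76*(-1/61)) = 7/(-5 + 76/61) = 7/(-229/61) = 7*(-61/229) = -427/229)
1/(v(o(5, l(6 - 1*(-4), 5)))/1305 - 5815) = 1/(-427/229/1305 - 5815) = 1/(-427/229*1/1305 - 5815) = 1/(-427/298845 - 5815) = 1/(-1737784102/298845) = -298845/1737784102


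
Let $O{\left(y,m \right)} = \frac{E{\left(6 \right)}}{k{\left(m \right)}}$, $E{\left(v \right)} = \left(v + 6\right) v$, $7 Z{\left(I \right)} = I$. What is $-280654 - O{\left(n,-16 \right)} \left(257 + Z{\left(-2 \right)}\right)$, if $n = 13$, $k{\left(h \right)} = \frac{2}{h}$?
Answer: $- \frac{929506}{7} \approx -1.3279 \cdot 10^{5}$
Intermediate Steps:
$Z{\left(I \right)} = \frac{I}{7}$
$E{\left(v \right)} = v \left(6 + v\right)$ ($E{\left(v \right)} = \left(6 + v\right) v = v \left(6 + v\right)$)
$O{\left(y,m \right)} = 36 m$ ($O{\left(y,m \right)} = \frac{6 \left(6 + 6\right)}{2 \frac{1}{m}} = 6 \cdot 12 \frac{m}{2} = 72 \frac{m}{2} = 36 m$)
$-280654 - O{\left(n,-16 \right)} \left(257 + Z{\left(-2 \right)}\right) = -280654 - 36 \left(-16\right) \left(257 + \frac{1}{7} \left(-2\right)\right) = -280654 - - 576 \left(257 - \frac{2}{7}\right) = -280654 - \left(-576\right) \frac{1797}{7} = -280654 - - \frac{1035072}{7} = -280654 + \frac{1035072}{7} = - \frac{929506}{7}$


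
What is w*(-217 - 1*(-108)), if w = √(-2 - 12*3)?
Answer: -109*I*√38 ≈ -671.92*I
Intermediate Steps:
w = I*√38 (w = √(-2 - 36) = √(-38) = I*√38 ≈ 6.1644*I)
w*(-217 - 1*(-108)) = (I*√38)*(-217 - 1*(-108)) = (I*√38)*(-217 + 108) = (I*√38)*(-109) = -109*I*√38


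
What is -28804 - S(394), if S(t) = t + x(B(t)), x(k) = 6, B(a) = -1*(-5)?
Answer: -29204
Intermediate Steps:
B(a) = 5
S(t) = 6 + t (S(t) = t + 6 = 6 + t)
-28804 - S(394) = -28804 - (6 + 394) = -28804 - 1*400 = -28804 - 400 = -29204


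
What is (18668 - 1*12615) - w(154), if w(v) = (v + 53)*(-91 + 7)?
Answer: 23441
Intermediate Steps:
w(v) = -4452 - 84*v (w(v) = (53 + v)*(-84) = -4452 - 84*v)
(18668 - 1*12615) - w(154) = (18668 - 1*12615) - (-4452 - 84*154) = (18668 - 12615) - (-4452 - 12936) = 6053 - 1*(-17388) = 6053 + 17388 = 23441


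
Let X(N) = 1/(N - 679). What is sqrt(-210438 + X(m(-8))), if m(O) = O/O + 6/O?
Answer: I*sqrt(1551185857410)/2715 ≈ 458.74*I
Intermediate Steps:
m(O) = 1 + 6/O
X(N) = 1/(-679 + N)
sqrt(-210438 + X(m(-8))) = sqrt(-210438 + 1/(-679 + (6 - 8)/(-8))) = sqrt(-210438 + 1/(-679 - 1/8*(-2))) = sqrt(-210438 + 1/(-679 + 1/4)) = sqrt(-210438 + 1/(-2715/4)) = sqrt(-210438 - 4/2715) = sqrt(-571339174/2715) = I*sqrt(1551185857410)/2715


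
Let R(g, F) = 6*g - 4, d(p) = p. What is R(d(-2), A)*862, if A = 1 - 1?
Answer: -13792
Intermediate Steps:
A = 0
R(g, F) = -4 + 6*g
R(d(-2), A)*862 = (-4 + 6*(-2))*862 = (-4 - 12)*862 = -16*862 = -13792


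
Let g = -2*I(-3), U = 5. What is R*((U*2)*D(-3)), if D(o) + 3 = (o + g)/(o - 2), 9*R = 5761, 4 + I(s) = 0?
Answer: -230440/9 ≈ -25604.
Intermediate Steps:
I(s) = -4 (I(s) = -4 + 0 = -4)
R = 5761/9 (R = (⅑)*5761 = 5761/9 ≈ 640.11)
g = 8 (g = -2*(-4) = 8)
D(o) = -3 + (8 + o)/(-2 + o) (D(o) = -3 + (o + 8)/(o - 2) = -3 + (8 + o)/(-2 + o))
R*((U*2)*D(-3)) = 5761*((5*2)*(2*(7 - 1*(-3))/(-2 - 3)))/9 = 5761*(10*(2*(7 + 3)/(-5)))/9 = 5761*(10*(2*(-⅕)*10))/9 = 5761*(10*(-4))/9 = (5761/9)*(-40) = -230440/9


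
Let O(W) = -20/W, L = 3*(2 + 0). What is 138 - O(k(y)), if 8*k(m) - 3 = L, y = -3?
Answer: 1402/9 ≈ 155.78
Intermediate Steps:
L = 6 (L = 3*2 = 6)
k(m) = 9/8 (k(m) = 3/8 + (1/8)*6 = 3/8 + 3/4 = 9/8)
138 - O(k(y)) = 138 - (-20)/9/8 = 138 - (-20)*8/9 = 138 - 1*(-160/9) = 138 + 160/9 = 1402/9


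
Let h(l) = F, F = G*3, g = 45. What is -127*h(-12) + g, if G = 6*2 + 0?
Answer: -4527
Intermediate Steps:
G = 12 (G = 12 + 0 = 12)
F = 36 (F = 12*3 = 36)
h(l) = 36
-127*h(-12) + g = -127*36 + 45 = -4572 + 45 = -4527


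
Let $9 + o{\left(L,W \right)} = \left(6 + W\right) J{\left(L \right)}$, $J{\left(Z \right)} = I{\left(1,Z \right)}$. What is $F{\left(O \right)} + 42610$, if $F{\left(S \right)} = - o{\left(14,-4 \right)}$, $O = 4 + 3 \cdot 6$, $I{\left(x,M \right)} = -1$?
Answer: $42621$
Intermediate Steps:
$J{\left(Z \right)} = -1$
$o{\left(L,W \right)} = -15 - W$ ($o{\left(L,W \right)} = -9 + \left(6 + W\right) \left(-1\right) = -9 - \left(6 + W\right) = -15 - W$)
$O = 22$ ($O = 4 + 18 = 22$)
$F{\left(S \right)} = 11$ ($F{\left(S \right)} = - (-15 - -4) = - (-15 + 4) = \left(-1\right) \left(-11\right) = 11$)
$F{\left(O \right)} + 42610 = 11 + 42610 = 42621$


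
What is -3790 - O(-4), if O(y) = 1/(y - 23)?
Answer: -102329/27 ≈ -3790.0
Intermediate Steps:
O(y) = 1/(-23 + y)
-3790 - O(-4) = -3790 - 1/(-23 - 4) = -3790 - 1/(-27) = -3790 - 1*(-1/27) = -3790 + 1/27 = -102329/27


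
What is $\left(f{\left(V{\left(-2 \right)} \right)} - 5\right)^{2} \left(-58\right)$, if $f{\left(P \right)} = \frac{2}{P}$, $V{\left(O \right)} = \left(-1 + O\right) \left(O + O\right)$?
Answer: $- \frac{24389}{18} \approx -1354.9$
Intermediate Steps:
$V{\left(O \right)} = 2 O \left(-1 + O\right)$ ($V{\left(O \right)} = \left(-1 + O\right) 2 O = 2 O \left(-1 + O\right)$)
$\left(f{\left(V{\left(-2 \right)} \right)} - 5\right)^{2} \left(-58\right) = \left(\frac{2}{2 \left(-2\right) \left(-1 - 2\right)} - 5\right)^{2} \left(-58\right) = \left(\frac{2}{2 \left(-2\right) \left(-3\right)} - 5\right)^{2} \left(-58\right) = \left(\frac{2}{12} - 5\right)^{2} \left(-58\right) = \left(2 \cdot \frac{1}{12} - 5\right)^{2} \left(-58\right) = \left(\frac{1}{6} - 5\right)^{2} \left(-58\right) = \left(- \frac{29}{6}\right)^{2} \left(-58\right) = \frac{841}{36} \left(-58\right) = - \frac{24389}{18}$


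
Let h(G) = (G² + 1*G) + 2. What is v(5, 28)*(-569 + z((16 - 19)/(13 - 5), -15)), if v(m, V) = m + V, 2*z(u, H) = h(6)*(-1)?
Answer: -19503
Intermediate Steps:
h(G) = 2 + G + G² (h(G) = (G² + G) + 2 = (G + G²) + 2 = 2 + G + G²)
z(u, H) = -22 (z(u, H) = ((2 + 6 + 6²)*(-1))/2 = ((2 + 6 + 36)*(-1))/2 = (44*(-1))/2 = (½)*(-44) = -22)
v(m, V) = V + m
v(5, 28)*(-569 + z((16 - 19)/(13 - 5), -15)) = (28 + 5)*(-569 - 22) = 33*(-591) = -19503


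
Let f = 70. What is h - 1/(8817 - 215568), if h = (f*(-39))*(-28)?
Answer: 15804046441/206751 ≈ 76440.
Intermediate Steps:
h = 76440 (h = (70*(-39))*(-28) = -2730*(-28) = 76440)
h - 1/(8817 - 215568) = 76440 - 1/(8817 - 215568) = 76440 - 1/(-206751) = 76440 - 1*(-1/206751) = 76440 + 1/206751 = 15804046441/206751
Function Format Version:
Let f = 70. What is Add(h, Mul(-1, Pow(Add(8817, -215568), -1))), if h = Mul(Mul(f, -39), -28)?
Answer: Rational(15804046441, 206751) ≈ 76440.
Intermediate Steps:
h = 76440 (h = Mul(Mul(70, -39), -28) = Mul(-2730, -28) = 76440)
Add(h, Mul(-1, Pow(Add(8817, -215568), -1))) = Add(76440, Mul(-1, Pow(Add(8817, -215568), -1))) = Add(76440, Mul(-1, Pow(-206751, -1))) = Add(76440, Mul(-1, Rational(-1, 206751))) = Add(76440, Rational(1, 206751)) = Rational(15804046441, 206751)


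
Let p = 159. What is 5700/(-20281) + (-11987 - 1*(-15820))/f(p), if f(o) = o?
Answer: 76830773/3224679 ≈ 23.826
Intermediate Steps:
5700/(-20281) + (-11987 - 1*(-15820))/f(p) = 5700/(-20281) + (-11987 - 1*(-15820))/159 = 5700*(-1/20281) + (-11987 + 15820)*(1/159) = -5700/20281 + 3833*(1/159) = -5700/20281 + 3833/159 = 76830773/3224679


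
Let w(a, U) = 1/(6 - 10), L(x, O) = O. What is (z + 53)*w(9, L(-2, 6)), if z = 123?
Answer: -44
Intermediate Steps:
w(a, U) = -¼ (w(a, U) = 1/(-4) = -¼)
(z + 53)*w(9, L(-2, 6)) = (123 + 53)*(-¼) = 176*(-¼) = -44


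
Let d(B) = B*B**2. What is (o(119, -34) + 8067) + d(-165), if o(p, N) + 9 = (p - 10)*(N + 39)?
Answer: -4483522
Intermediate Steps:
d(B) = B**3
o(p, N) = -9 + (-10 + p)*(39 + N) (o(p, N) = -9 + (p - 10)*(N + 39) = -9 + (-10 + p)*(39 + N))
(o(119, -34) + 8067) + d(-165) = ((-399 - 10*(-34) + 39*119 - 34*119) + 8067) + (-165)**3 = ((-399 + 340 + 4641 - 4046) + 8067) - 4492125 = (536 + 8067) - 4492125 = 8603 - 4492125 = -4483522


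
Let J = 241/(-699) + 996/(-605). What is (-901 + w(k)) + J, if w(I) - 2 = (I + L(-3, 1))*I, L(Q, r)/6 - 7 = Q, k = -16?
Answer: -435155174/422895 ≈ -1029.0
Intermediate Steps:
L(Q, r) = 42 + 6*Q
w(I) = 2 + I*(24 + I) (w(I) = 2 + (I + (42 + 6*(-3)))*I = 2 + (I + (42 - 18))*I = 2 + (I + 24)*I = 2 + (24 + I)*I = 2 + I*(24 + I))
J = -842009/422895 (J = 241*(-1/699) + 996*(-1/605) = -241/699 - 996/605 = -842009/422895 ≈ -1.9911)
(-901 + w(k)) + J = (-901 + (2 + (-16)² + 24*(-16))) - 842009/422895 = (-901 + (2 + 256 - 384)) - 842009/422895 = (-901 - 126) - 842009/422895 = -1027 - 842009/422895 = -435155174/422895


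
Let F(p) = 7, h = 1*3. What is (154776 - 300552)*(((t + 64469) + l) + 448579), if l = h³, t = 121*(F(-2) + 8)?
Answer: -75058604640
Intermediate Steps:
h = 3
t = 1815 (t = 121*(7 + 8) = 121*15 = 1815)
l = 27 (l = 3³ = 27)
(154776 - 300552)*(((t + 64469) + l) + 448579) = (154776 - 300552)*(((1815 + 64469) + 27) + 448579) = -145776*((66284 + 27) + 448579) = -145776*(66311 + 448579) = -145776*514890 = -75058604640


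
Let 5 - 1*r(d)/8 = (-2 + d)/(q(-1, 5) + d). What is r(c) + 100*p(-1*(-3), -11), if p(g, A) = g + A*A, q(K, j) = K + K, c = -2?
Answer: 12432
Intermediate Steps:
q(K, j) = 2*K
r(d) = 32 (r(d) = 40 - 8*(-2 + d)/(2*(-1) + d) = 40 - 8*(-2 + d)/(-2 + d) = 40 - 8*1 = 40 - 8 = 32)
p(g, A) = g + A²
r(c) + 100*p(-1*(-3), -11) = 32 + 100*(-1*(-3) + (-11)²) = 32 + 100*(3 + 121) = 32 + 100*124 = 32 + 12400 = 12432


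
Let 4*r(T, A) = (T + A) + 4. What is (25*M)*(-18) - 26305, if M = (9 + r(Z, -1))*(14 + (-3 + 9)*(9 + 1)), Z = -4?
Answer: -317680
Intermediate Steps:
r(T, A) = 1 + A/4 + T/4 (r(T, A) = ((T + A) + 4)/4 = ((A + T) + 4)/4 = (4 + A + T)/4 = 1 + A/4 + T/4)
M = 1295/2 (M = (9 + (1 + (¼)*(-1) + (¼)*(-4)))*(14 + (-3 + 9)*(9 + 1)) = (9 + (1 - ¼ - 1))*(14 + 6*10) = (9 - ¼)*(14 + 60) = (35/4)*74 = 1295/2 ≈ 647.50)
(25*M)*(-18) - 26305 = (25*(1295/2))*(-18) - 26305 = (32375/2)*(-18) - 26305 = -291375 - 26305 = -317680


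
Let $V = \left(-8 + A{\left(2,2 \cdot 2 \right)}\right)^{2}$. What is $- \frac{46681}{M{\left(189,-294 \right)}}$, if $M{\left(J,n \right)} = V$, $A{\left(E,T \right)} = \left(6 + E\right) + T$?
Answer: $- \frac{46681}{16} \approx -2917.6$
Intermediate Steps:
$A{\left(E,T \right)} = 6 + E + T$
$V = 16$ ($V = \left(-8 + \left(6 + 2 + 2 \cdot 2\right)\right)^{2} = \left(-8 + \left(6 + 2 + 4\right)\right)^{2} = \left(-8 + 12\right)^{2} = 4^{2} = 16$)
$M{\left(J,n \right)} = 16$
$- \frac{46681}{M{\left(189,-294 \right)}} = - \frac{46681}{16}$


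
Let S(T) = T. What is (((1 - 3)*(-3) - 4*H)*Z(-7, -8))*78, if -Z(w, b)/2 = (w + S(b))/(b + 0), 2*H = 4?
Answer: 585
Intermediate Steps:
H = 2 (H = (1/2)*4 = 2)
Z(w, b) = -2*(b + w)/b (Z(w, b) = -2*(w + b)/(b + 0) = -2*(b + w)/b)
(((1 - 3)*(-3) - 4*H)*Z(-7, -8))*78 = (((1 - 3)*(-3) - 4*2)*(-2 - 2*(-7)/(-8)))*78 = ((-2*(-3) - 8)*(-2 - 2*(-7)*(-1/8)))*78 = ((6 - 8)*(-2 - 7/4))*78 = -2*(-15/4)*78 = (15/2)*78 = 585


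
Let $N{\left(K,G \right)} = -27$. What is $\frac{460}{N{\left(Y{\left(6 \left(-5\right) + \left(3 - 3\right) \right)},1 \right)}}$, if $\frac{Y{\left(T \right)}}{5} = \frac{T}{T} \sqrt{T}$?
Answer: $- \frac{460}{27} \approx -17.037$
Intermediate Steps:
$Y{\left(T \right)} = 5 \sqrt{T}$ ($Y{\left(T \right)} = 5 \frac{T}{T} \sqrt{T} = 5 \cdot 1 \sqrt{T} = 5 \sqrt{T}$)
$\frac{460}{N{\left(Y{\left(6 \left(-5\right) + \left(3 - 3\right) \right)},1 \right)}} = \frac{460}{-27} = 460 \left(- \frac{1}{27}\right) = - \frac{460}{27}$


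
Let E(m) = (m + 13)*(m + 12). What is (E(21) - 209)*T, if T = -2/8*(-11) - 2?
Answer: 2739/4 ≈ 684.75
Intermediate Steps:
E(m) = (12 + m)*(13 + m) (E(m) = (13 + m)*(12 + m) = (12 + m)*(13 + m))
T = ¾ (T = -2*⅛*(-11) - 2 = -¼*(-11) - 2 = 11/4 - 2 = ¾ ≈ 0.75000)
(E(21) - 209)*T = ((156 + 21² + 25*21) - 209)*(¾) = ((156 + 441 + 525) - 209)*(¾) = (1122 - 209)*(¾) = 913*(¾) = 2739/4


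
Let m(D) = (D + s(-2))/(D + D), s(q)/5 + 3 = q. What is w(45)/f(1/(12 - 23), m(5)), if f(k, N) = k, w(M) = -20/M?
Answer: 44/9 ≈ 4.8889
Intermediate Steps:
s(q) = -15 + 5*q
m(D) = (-25 + D)/(2*D) (m(D) = (D + (-15 + 5*(-2)))/(D + D) = (D + (-15 - 10))/((2*D)) = (D - 25)*(1/(2*D)) = (-25 + D)*(1/(2*D)) = (-25 + D)/(2*D))
w(45)/f(1/(12 - 23), m(5)) = (-20/45)/(1/(12 - 23)) = (-20*1/45)/(1/(-11)) = -4/(9*(-1/11)) = -4/9*(-11) = 44/9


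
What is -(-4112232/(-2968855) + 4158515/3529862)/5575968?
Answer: -26861639522309/58434184397353423680 ≈ -4.5969e-7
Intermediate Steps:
-(-4112232/(-2968855) + 4158515/3529862)/5575968 = -(-4112232*(-1/2968855) + 4158515*(1/3529862))/5575968 = -(4112232/2968855 + 4158515/3529862)/5575968 = -26861639522309/(10479648448010*5575968) = -1*26861639522309/58434184397353423680 = -26861639522309/58434184397353423680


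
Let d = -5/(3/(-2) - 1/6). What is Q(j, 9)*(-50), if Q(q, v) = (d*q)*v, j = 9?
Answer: -12150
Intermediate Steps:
d = 3 (d = -5/(3*(-½) - 1*⅙) = -5/(-3/2 - ⅙) = -5/(-5/3) = -5*(-⅗) = 3)
Q(q, v) = 3*q*v (Q(q, v) = (3*q)*v = 3*q*v)
Q(j, 9)*(-50) = (3*9*9)*(-50) = 243*(-50) = -12150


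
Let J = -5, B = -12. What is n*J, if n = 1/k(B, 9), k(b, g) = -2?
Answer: 5/2 ≈ 2.5000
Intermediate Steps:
n = -½ (n = 1/(-2) = -½ ≈ -0.50000)
n*J = -½*(-5) = 5/2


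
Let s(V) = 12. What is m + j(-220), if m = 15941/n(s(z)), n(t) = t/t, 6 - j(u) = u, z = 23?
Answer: 16167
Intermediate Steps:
j(u) = 6 - u
n(t) = 1
m = 15941 (m = 15941/1 = 15941*1 = 15941)
m + j(-220) = 15941 + (6 - 1*(-220)) = 15941 + (6 + 220) = 15941 + 226 = 16167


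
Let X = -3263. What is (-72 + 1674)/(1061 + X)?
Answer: -267/367 ≈ -0.72752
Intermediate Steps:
(-72 + 1674)/(1061 + X) = (-72 + 1674)/(1061 - 3263) = 1602/(-2202) = 1602*(-1/2202) = -267/367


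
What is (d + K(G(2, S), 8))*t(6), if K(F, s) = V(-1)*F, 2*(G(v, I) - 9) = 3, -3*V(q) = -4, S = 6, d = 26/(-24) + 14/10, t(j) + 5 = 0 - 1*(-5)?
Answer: 0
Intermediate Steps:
t(j) = 0 (t(j) = -5 + (0 - 1*(-5)) = -5 + (0 + 5) = -5 + 5 = 0)
d = 19/60 (d = 26*(-1/24) + 14*(1/10) = -13/12 + 7/5 = 19/60 ≈ 0.31667)
V(q) = 4/3 (V(q) = -1/3*(-4) = 4/3)
G(v, I) = 21/2 (G(v, I) = 9 + (1/2)*3 = 9 + 3/2 = 21/2)
K(F, s) = 4*F/3
(d + K(G(2, S), 8))*t(6) = (19/60 + (4/3)*(21/2))*0 = (19/60 + 14)*0 = (859/60)*0 = 0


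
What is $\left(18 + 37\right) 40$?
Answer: $2200$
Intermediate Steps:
$\left(18 + 37\right) 40 = 55 \cdot 40 = 2200$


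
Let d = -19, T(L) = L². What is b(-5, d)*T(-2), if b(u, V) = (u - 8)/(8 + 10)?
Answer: -26/9 ≈ -2.8889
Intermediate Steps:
b(u, V) = -4/9 + u/18 (b(u, V) = (-8 + u)/18 = (-8 + u)*(1/18) = -4/9 + u/18)
b(-5, d)*T(-2) = (-4/9 + (1/18)*(-5))*(-2)² = (-4/9 - 5/18)*4 = -13/18*4 = -26/9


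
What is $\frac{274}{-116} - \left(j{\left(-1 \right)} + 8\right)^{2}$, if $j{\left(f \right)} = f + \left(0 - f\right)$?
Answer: $- \frac{3849}{58} \approx -66.362$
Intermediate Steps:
$j{\left(f \right)} = 0$ ($j{\left(f \right)} = f - f = 0$)
$\frac{274}{-116} - \left(j{\left(-1 \right)} + 8\right)^{2} = \frac{274}{-116} - \left(0 + 8\right)^{2} = 274 \left(- \frac{1}{116}\right) - 8^{2} = - \frac{137}{58} - 64 = - \frac{3849}{58}$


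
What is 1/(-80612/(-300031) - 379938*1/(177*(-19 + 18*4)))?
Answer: -938196937/37745652302 ≈ -0.024856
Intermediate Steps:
1/(-80612/(-300031) - 379938*1/(177*(-19 + 18*4))) = 1/(-80612*(-1/300031) - 379938*1/(177*(-19 + 72))) = 1/(80612/300031 - 379938/(177*53)) = 1/(80612/300031 - 379938/9381) = 1/(80612/300031 - 379938*1/9381) = 1/(80612/300031 - 126646/3127) = 1/(-37745652302/938196937) = -938196937/37745652302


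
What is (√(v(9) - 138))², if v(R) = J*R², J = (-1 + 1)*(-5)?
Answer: -138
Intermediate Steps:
J = 0 (J = 0*(-5) = 0)
v(R) = 0 (v(R) = 0*R² = 0)
(√(v(9) - 138))² = (√(0 - 138))² = (√(-138))² = (I*√138)² = -138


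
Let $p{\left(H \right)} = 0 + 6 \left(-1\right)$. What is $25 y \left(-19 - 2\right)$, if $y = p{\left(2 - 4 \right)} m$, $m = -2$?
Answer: $-6300$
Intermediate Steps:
$p{\left(H \right)} = -6$ ($p{\left(H \right)} = 0 - 6 = -6$)
$y = 12$ ($y = \left(-6\right) \left(-2\right) = 12$)
$25 y \left(-19 - 2\right) = 25 \cdot 12 \left(-19 - 2\right) = 300 \left(-19 - 2\right) = 300 \left(-21\right) = -6300$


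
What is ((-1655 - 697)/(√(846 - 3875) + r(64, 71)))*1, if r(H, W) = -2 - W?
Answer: 4088/199 + 56*I*√3029/199 ≈ 20.543 + 15.488*I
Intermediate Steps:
((-1655 - 697)/(√(846 - 3875) + r(64, 71)))*1 = ((-1655 - 697)/(√(846 - 3875) + (-2 - 1*71)))*1 = -2352/(√(-3029) + (-2 - 71))*1 = -2352/(I*√3029 - 73)*1 = -2352/(-73 + I*√3029)*1 = -2352/(-73 + I*√3029)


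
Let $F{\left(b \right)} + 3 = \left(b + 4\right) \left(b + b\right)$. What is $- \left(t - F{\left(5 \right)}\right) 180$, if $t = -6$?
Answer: $16740$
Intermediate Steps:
$F{\left(b \right)} = -3 + 2 b \left(4 + b\right)$ ($F{\left(b \right)} = -3 + \left(b + 4\right) \left(b + b\right) = -3 + \left(4 + b\right) 2 b = -3 + 2 b \left(4 + b\right)$)
$- \left(t - F{\left(5 \right)}\right) 180 = - \left(-6 - \left(-3 + 2 \cdot 5^{2} + 8 \cdot 5\right)\right) 180 = - \left(-6 - \left(-3 + 2 \cdot 25 + 40\right)\right) 180 = - \left(-6 - \left(-3 + 50 + 40\right)\right) 180 = - \left(-6 - 87\right) 180 = - \left(-93\right) 180 = \left(-1\right) \left(-16740\right) = 16740$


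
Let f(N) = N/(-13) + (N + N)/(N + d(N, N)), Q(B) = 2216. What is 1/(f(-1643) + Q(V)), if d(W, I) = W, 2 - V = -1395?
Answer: 13/30464 ≈ 0.00042673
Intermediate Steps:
V = 1397 (V = 2 - 1*(-1395) = 2 + 1395 = 1397)
f(N) = 1 - N/13 (f(N) = N/(-13) + (N + N)/(N + N) = -N/13 + (2*N)/((2*N)) = -N/13 + (2*N)*(1/(2*N)) = -N/13 + 1 = 1 - N/13)
1/(f(-1643) + Q(V)) = 1/((1 - 1/13*(-1643)) + 2216) = 1/((1 + 1643/13) + 2216) = 1/(1656/13 + 2216) = 1/(30464/13) = 13/30464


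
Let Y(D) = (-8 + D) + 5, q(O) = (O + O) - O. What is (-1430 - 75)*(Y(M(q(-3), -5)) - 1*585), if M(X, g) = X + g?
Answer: 896980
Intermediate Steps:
q(O) = O (q(O) = 2*O - O = O)
Y(D) = -3 + D
(-1430 - 75)*(Y(M(q(-3), -5)) - 1*585) = (-1430 - 75)*((-3 + (-3 - 5)) - 1*585) = -1505*((-3 - 8) - 585) = -1505*(-11 - 585) = -1505*(-596) = 896980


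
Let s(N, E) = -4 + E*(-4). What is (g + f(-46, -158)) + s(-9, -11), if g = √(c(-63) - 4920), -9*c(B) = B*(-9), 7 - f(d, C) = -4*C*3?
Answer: -1849 + I*√4983 ≈ -1849.0 + 70.59*I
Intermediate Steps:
s(N, E) = -4 - 4*E
f(d, C) = 7 + 12*C (f(d, C) = 7 - (-4*C)*3 = 7 - (-12)*C = 7 + 12*C)
c(B) = B (c(B) = -B*(-9)/9 = -(-1)*B = B)
g = I*√4983 (g = √(-63 - 4920) = √(-4983) = I*√4983 ≈ 70.59*I)
(g + f(-46, -158)) + s(-9, -11) = (I*√4983 + (7 + 12*(-158))) + (-4 - 4*(-11)) = (I*√4983 + (7 - 1896)) + (-4 + 44) = (I*√4983 - 1889) + 40 = (-1889 + I*√4983) + 40 = -1849 + I*√4983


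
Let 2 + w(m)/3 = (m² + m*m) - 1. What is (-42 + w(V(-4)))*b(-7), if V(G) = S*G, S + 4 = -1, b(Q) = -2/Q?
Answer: 4698/7 ≈ 671.14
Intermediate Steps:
S = -5 (S = -4 - 1 = -5)
V(G) = -5*G
w(m) = -9 + 6*m² (w(m) = -6 + 3*((m² + m*m) - 1) = -6 + 3*((m² + m²) - 1) = -6 + 3*(2*m² - 1) = -6 + 3*(-1 + 2*m²) = -6 + (-3 + 6*m²) = -9 + 6*m²)
(-42 + w(V(-4)))*b(-7) = (-42 + (-9 + 6*(-5*(-4))²))*(-2/(-7)) = (-42 + (-9 + 6*20²))*(-2*(-⅐)) = (-42 + (-9 + 6*400))*(2/7) = (-42 + (-9 + 2400))*(2/7) = (-42 + 2391)*(2/7) = 2349*(2/7) = 4698/7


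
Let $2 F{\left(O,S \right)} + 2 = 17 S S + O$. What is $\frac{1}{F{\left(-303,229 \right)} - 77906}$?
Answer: $\frac{1}{367690} \approx 2.7197 \cdot 10^{-6}$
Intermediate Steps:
$F{\left(O,S \right)} = -1 + \frac{O}{2} + \frac{17 S^{2}}{2}$ ($F{\left(O,S \right)} = -1 + \frac{17 S S + O}{2} = -1 + \frac{17 S^{2} + O}{2} = -1 + \frac{O + 17 S^{2}}{2} = -1 + \left(\frac{O}{2} + \frac{17 S^{2}}{2}\right) = -1 + \frac{O}{2} + \frac{17 S^{2}}{2}$)
$\frac{1}{F{\left(-303,229 \right)} - 77906} = \frac{1}{\left(-1 + \frac{1}{2} \left(-303\right) + \frac{17 \cdot 229^{2}}{2}\right) - 77906} = \frac{1}{\left(-1 - \frac{303}{2} + \frac{17}{2} \cdot 52441\right) - 77906} = \frac{1}{\left(-1 - \frac{303}{2} + \frac{891497}{2}\right) - 77906} = \frac{1}{445596 - 77906} = \frac{1}{367690}$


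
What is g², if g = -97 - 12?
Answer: 11881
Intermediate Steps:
g = -109
g² = (-109)² = 11881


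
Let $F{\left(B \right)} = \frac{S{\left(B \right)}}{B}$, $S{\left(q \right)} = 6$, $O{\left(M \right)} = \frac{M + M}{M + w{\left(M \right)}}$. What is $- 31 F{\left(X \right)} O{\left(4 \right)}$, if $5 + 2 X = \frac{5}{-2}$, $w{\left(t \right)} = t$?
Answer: $\frac{248}{5} \approx 49.6$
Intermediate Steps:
$O{\left(M \right)} = 1$ ($O{\left(M \right)} = \frac{M + M}{M + M} = \frac{2 M}{2 M} = 2 M \frac{1}{2 M} = 1$)
$X = - \frac{15}{4}$ ($X = - \frac{5}{2} + \frac{5 \frac{1}{-2}}{2} = - \frac{5}{2} + \frac{5 \left(- \frac{1}{2}\right)}{2} = - \frac{5}{2} + \frac{1}{2} \left(- \frac{5}{2}\right) = - \frac{5}{2} - \frac{5}{4} = - \frac{15}{4} \approx -3.75$)
$F{\left(B \right)} = \frac{6}{B}$
$- 31 F{\left(X \right)} O{\left(4 \right)} = - 31 \frac{6}{- \frac{15}{4}} \cdot 1 = - 31 \cdot 6 \left(- \frac{4}{15}\right) 1 = \left(-31\right) \left(- \frac{8}{5}\right) 1 = \frac{248}{5} \cdot 1 = \frac{248}{5}$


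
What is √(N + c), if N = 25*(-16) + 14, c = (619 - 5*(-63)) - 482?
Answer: √66 ≈ 8.1240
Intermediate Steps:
c = 452 (c = (619 + 315) - 482 = 934 - 482 = 452)
N = -386 (N = -400 + 14 = -386)
√(N + c) = √(-386 + 452) = √66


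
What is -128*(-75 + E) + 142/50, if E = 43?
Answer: 102471/25 ≈ 4098.8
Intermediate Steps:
-128*(-75 + E) + 142/50 = -128*(-75 + 43) + 142/50 = -128*(-32) + 142*(1/50) = 4096 + 71/25 = 102471/25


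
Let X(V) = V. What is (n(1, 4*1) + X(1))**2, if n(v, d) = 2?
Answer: 9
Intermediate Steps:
(n(1, 4*1) + X(1))**2 = (2 + 1)**2 = 3**2 = 9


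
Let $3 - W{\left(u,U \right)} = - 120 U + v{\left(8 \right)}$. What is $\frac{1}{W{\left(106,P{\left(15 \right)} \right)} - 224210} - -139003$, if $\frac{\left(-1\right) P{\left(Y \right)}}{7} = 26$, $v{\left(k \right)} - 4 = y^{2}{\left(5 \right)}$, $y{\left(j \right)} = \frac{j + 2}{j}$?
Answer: $\frac{855052489947}{6151324} \approx 1.39 \cdot 10^{5}$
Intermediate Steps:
$y{\left(j \right)} = \frac{2 + j}{j}$
$v{\left(k \right)} = \frac{149}{25}$ ($v{\left(k \right)} = 4 + \left(\frac{2 + 5}{5}\right)^{2} = 4 + \left(\frac{1}{5} \cdot 7\right)^{2} = 4 + \left(\frac{7}{5}\right)^{2} = 4 + \frac{49}{25} = \frac{149}{25}$)
$P{\left(Y \right)} = -182$ ($P{\left(Y \right)} = \left(-7\right) 26 = -182$)
$W{\left(u,U \right)} = - \frac{74}{25} + 120 U$ ($W{\left(u,U \right)} = 3 - \left(- 120 U + \frac{149}{25}\right) = 3 - \left(\frac{149}{25} - 120 U\right) = 3 + \left(- \frac{149}{25} + 120 U\right) = - \frac{74}{25} + 120 U$)
$\frac{1}{W{\left(106,P{\left(15 \right)} \right)} - 224210} - -139003 = \frac{1}{\left(- \frac{74}{25} + 120 \left(-182\right)\right) - 224210} - -139003 = \frac{1}{\left(- \frac{74}{25} - 21840\right) - 224210} + 139003 = \frac{1}{- \frac{546074}{25} - 224210} + 139003 = \frac{1}{- \frac{6151324}{25}} + 139003 = - \frac{25}{6151324} + 139003 = \frac{855052489947}{6151324}$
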